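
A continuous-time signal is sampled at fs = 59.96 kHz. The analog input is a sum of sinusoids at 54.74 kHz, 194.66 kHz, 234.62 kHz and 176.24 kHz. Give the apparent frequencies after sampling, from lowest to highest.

fs/2 = 29.98 kHz.
54.74 kHz > fs/2 = 29.98 kHz, folds to fs − 54.74 kHz = 5.22 kHz.
194.66 kHz mod fs = 14.78 kHz.
14.78 kHz ≤ fs/2 = 29.98 kHz, appears at 14.78 kHz.
234.62 kHz mod fs = 54.74 kHz.
54.74 kHz > fs/2 = 29.98 kHz, folds to fs − 54.74 kHz = 5.22 kHz.
176.24 kHz mod fs = 56.32 kHz.
56.32 kHz > fs/2 = 29.98 kHz, folds to fs − 56.32 kHz = 3.64 kHz.
Distinct values: {3.64 kHz, 5.22 kHz, 14.78 kHz}.

3.64 kHz, 5.22 kHz, 14.78 kHz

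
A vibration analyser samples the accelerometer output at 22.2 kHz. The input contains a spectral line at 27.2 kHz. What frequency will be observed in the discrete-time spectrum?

5 kHz

27.2 kHz mod fs = 5 kHz.
5 kHz ≤ fs/2 = 11.1 kHz, appears at 5 kHz.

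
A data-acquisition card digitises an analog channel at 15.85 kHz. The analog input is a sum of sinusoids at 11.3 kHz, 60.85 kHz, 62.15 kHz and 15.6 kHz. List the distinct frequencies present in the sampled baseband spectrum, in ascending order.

0.25 kHz, 1.25 kHz, 2.55 kHz, 4.55 kHz

fs/2 = 7.925 kHz.
11.3 kHz > fs/2 = 7.925 kHz, folds to fs − 11.3 kHz = 4.55 kHz.
60.85 kHz mod fs = 13.3 kHz.
13.3 kHz > fs/2 = 7.925 kHz, folds to fs − 13.3 kHz = 2.55 kHz.
62.15 kHz mod fs = 14.6 kHz.
14.6 kHz > fs/2 = 7.925 kHz, folds to fs − 14.6 kHz = 1.25 kHz.
15.6 kHz > fs/2 = 7.925 kHz, folds to fs − 15.6 kHz = 0.25 kHz.
Distinct values: {0.25 kHz, 1.25 kHz, 2.55 kHz, 4.55 kHz}.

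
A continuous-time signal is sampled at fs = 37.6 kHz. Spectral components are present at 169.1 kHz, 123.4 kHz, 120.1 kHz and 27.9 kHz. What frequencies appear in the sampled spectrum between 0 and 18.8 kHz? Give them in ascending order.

7.3 kHz, 9.7 kHz, 10.6 kHz, 18.7 kHz

fs/2 = 18.8 kHz.
169.1 kHz mod fs = 18.7 kHz.
18.7 kHz ≤ fs/2 = 18.8 kHz, appears at 18.7 kHz.
123.4 kHz mod fs = 10.6 kHz.
10.6 kHz ≤ fs/2 = 18.8 kHz, appears at 10.6 kHz.
120.1 kHz mod fs = 7.3 kHz.
7.3 kHz ≤ fs/2 = 18.8 kHz, appears at 7.3 kHz.
27.9 kHz > fs/2 = 18.8 kHz, folds to fs − 27.9 kHz = 9.7 kHz.
Distinct values: {7.3 kHz, 9.7 kHz, 10.6 kHz, 18.7 kHz}.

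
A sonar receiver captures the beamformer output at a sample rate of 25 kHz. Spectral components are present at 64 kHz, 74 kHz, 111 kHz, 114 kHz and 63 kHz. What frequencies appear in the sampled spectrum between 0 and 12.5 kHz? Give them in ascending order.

fs/2 = 12.5 kHz.
64 kHz mod fs = 14 kHz.
14 kHz > fs/2 = 12.5 kHz, folds to fs − 14 kHz = 11 kHz.
74 kHz mod fs = 24 kHz.
24 kHz > fs/2 = 12.5 kHz, folds to fs − 24 kHz = 1 kHz.
111 kHz mod fs = 11 kHz.
11 kHz ≤ fs/2 = 12.5 kHz, appears at 11 kHz.
114 kHz mod fs = 14 kHz.
14 kHz > fs/2 = 12.5 kHz, folds to fs − 14 kHz = 11 kHz.
63 kHz mod fs = 13 kHz.
13 kHz > fs/2 = 12.5 kHz, folds to fs − 13 kHz = 12 kHz.
Distinct values: {1 kHz, 11 kHz, 12 kHz}.

1 kHz, 11 kHz, 12 kHz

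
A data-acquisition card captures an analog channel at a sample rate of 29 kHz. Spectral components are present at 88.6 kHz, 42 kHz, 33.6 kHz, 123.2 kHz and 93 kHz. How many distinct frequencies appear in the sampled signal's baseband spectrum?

5

fs/2 = 14.5 kHz.
88.6 kHz mod fs = 1.6 kHz.
1.6 kHz ≤ fs/2 = 14.5 kHz, appears at 1.6 kHz.
42 kHz mod fs = 13 kHz.
13 kHz ≤ fs/2 = 14.5 kHz, appears at 13 kHz.
33.6 kHz mod fs = 4.6 kHz.
4.6 kHz ≤ fs/2 = 14.5 kHz, appears at 4.6 kHz.
123.2 kHz mod fs = 7.2 kHz.
7.2 kHz ≤ fs/2 = 14.5 kHz, appears at 7.2 kHz.
93 kHz mod fs = 6 kHz.
6 kHz ≤ fs/2 = 14.5 kHz, appears at 6 kHz.
Distinct values: {1.6 kHz, 4.6 kHz, 6 kHz, 7.2 kHz, 13 kHz} → 5.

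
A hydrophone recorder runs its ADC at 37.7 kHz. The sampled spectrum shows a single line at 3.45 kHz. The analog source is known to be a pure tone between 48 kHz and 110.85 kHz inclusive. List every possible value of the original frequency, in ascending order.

Frequencies that alias to 3.45 kHz are k·fs ± 3.45 kHz for integer k ≥ 0.
k=0: 3.45 kHz.
k=1: 34.25 kHz, 41.15 kHz.
k=2: 71.95 kHz, 78.85 kHz.
k=3: 109.65 kHz, 116.55 kHz.
k=4: 147.35 kHz, 154.25 kHz.
Within [48 kHz, 110.85 kHz]: 71.95 kHz, 78.85 kHz, 109.65 kHz.

71.95 kHz, 78.85 kHz, 109.65 kHz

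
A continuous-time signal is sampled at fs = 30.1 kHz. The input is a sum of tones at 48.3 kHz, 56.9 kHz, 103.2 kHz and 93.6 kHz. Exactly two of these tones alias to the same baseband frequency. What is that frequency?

3.3 kHz

fs/2 = 15.05 kHz.
48.3 kHz mod fs = 18.2 kHz.
18.2 kHz > fs/2 = 15.05 kHz, folds to fs − 18.2 kHz = 11.9 kHz.
56.9 kHz mod fs = 26.8 kHz.
26.8 kHz > fs/2 = 15.05 kHz, folds to fs − 26.8 kHz = 3.3 kHz.
103.2 kHz mod fs = 12.9 kHz.
12.9 kHz ≤ fs/2 = 15.05 kHz, appears at 12.9 kHz.
93.6 kHz mod fs = 3.3 kHz.
3.3 kHz ≤ fs/2 = 15.05 kHz, appears at 3.3 kHz.
56.9 kHz and 93.6 kHz both map to 3.3 kHz.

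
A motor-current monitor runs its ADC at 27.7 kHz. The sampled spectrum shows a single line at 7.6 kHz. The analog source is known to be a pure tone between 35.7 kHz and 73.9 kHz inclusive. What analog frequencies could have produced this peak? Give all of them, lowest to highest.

47.8 kHz, 63 kHz

Frequencies that alias to 7.6 kHz are k·fs ± 7.6 kHz for integer k ≥ 0.
k=0: 7.6 kHz.
k=1: 20.1 kHz, 35.3 kHz.
k=2: 47.8 kHz, 63 kHz.
k=3: 75.5 kHz, 90.7 kHz.
Within [35.7 kHz, 73.9 kHz]: 47.8 kHz, 63 kHz.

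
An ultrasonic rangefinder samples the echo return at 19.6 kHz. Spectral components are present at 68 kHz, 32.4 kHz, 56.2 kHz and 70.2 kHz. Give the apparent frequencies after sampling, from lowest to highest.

fs/2 = 9.8 kHz.
68 kHz mod fs = 9.2 kHz.
9.2 kHz ≤ fs/2 = 9.8 kHz, appears at 9.2 kHz.
32.4 kHz mod fs = 12.8 kHz.
12.8 kHz > fs/2 = 9.8 kHz, folds to fs − 12.8 kHz = 6.8 kHz.
56.2 kHz mod fs = 17 kHz.
17 kHz > fs/2 = 9.8 kHz, folds to fs − 17 kHz = 2.6 kHz.
70.2 kHz mod fs = 11.4 kHz.
11.4 kHz > fs/2 = 9.8 kHz, folds to fs − 11.4 kHz = 8.2 kHz.
Distinct values: {2.6 kHz, 6.8 kHz, 8.2 kHz, 9.2 kHz}.

2.6 kHz, 6.8 kHz, 8.2 kHz, 9.2 kHz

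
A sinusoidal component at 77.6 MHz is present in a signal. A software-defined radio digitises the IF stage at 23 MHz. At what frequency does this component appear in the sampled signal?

8.6 MHz

77.6 MHz mod fs = 8.6 MHz.
8.6 MHz ≤ fs/2 = 11.5 MHz, appears at 8.6 MHz.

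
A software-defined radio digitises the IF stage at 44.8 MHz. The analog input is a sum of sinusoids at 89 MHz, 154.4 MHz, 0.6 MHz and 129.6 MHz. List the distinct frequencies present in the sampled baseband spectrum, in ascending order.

0.6 MHz, 4.8 MHz, 20 MHz

fs/2 = 22.4 MHz.
89 MHz mod fs = 44.2 MHz.
44.2 MHz > fs/2 = 22.4 MHz, folds to fs − 44.2 MHz = 0.6 MHz.
154.4 MHz mod fs = 20 MHz.
20 MHz ≤ fs/2 = 22.4 MHz, appears at 20 MHz.
0.6 MHz ≤ fs/2 = 22.4 MHz, passes unchanged.
129.6 MHz mod fs = 40 MHz.
40 MHz > fs/2 = 22.4 MHz, folds to fs − 40 MHz = 4.8 MHz.
Distinct values: {0.6 MHz, 4.8 MHz, 20 MHz}.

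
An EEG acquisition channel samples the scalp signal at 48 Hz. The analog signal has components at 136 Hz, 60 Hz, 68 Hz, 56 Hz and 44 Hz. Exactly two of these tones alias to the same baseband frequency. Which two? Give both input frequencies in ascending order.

fs/2 = 24 Hz.
136 Hz mod fs = 40 Hz.
40 Hz > fs/2 = 24 Hz, folds to fs − 40 Hz = 8 Hz.
60 Hz mod fs = 12 Hz.
12 Hz ≤ fs/2 = 24 Hz, appears at 12 Hz.
68 Hz mod fs = 20 Hz.
20 Hz ≤ fs/2 = 24 Hz, appears at 20 Hz.
56 Hz mod fs = 8 Hz.
8 Hz ≤ fs/2 = 24 Hz, appears at 8 Hz.
44 Hz > fs/2 = 24 Hz, folds to fs − 44 Hz = 4 Hz.
56 Hz and 136 Hz both map to 8 Hz.

56 Hz, 136 Hz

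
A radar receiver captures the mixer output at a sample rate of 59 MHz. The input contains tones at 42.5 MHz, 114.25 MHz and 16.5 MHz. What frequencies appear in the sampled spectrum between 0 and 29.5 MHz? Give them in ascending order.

3.75 MHz, 16.5 MHz

fs/2 = 29.5 MHz.
42.5 MHz > fs/2 = 29.5 MHz, folds to fs − 42.5 MHz = 16.5 MHz.
114.25 MHz mod fs = 55.25 MHz.
55.25 MHz > fs/2 = 29.5 MHz, folds to fs − 55.25 MHz = 3.75 MHz.
16.5 MHz ≤ fs/2 = 29.5 MHz, passes unchanged.
Distinct values: {3.75 MHz, 16.5 MHz}.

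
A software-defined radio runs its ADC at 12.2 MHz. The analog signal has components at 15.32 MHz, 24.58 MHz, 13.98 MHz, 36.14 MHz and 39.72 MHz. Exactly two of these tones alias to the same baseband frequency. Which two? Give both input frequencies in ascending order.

fs/2 = 6.1 MHz.
15.32 MHz mod fs = 3.12 MHz.
3.12 MHz ≤ fs/2 = 6.1 MHz, appears at 3.12 MHz.
24.58 MHz mod fs = 0.18 MHz.
0.18 MHz ≤ fs/2 = 6.1 MHz, appears at 0.18 MHz.
13.98 MHz mod fs = 1.78 MHz.
1.78 MHz ≤ fs/2 = 6.1 MHz, appears at 1.78 MHz.
36.14 MHz mod fs = 11.74 MHz.
11.74 MHz > fs/2 = 6.1 MHz, folds to fs − 11.74 MHz = 0.46 MHz.
39.72 MHz mod fs = 3.12 MHz.
3.12 MHz ≤ fs/2 = 6.1 MHz, appears at 3.12 MHz.
15.32 MHz and 39.72 MHz both map to 3.12 MHz.

15.32 MHz, 39.72 MHz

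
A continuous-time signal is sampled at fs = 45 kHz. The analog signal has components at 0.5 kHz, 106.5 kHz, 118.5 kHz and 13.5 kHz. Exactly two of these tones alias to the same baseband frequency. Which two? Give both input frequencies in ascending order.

106.5 kHz, 118.5 kHz

fs/2 = 22.5 kHz.
0.5 kHz ≤ fs/2 = 22.5 kHz, passes unchanged.
106.5 kHz mod fs = 16.5 kHz.
16.5 kHz ≤ fs/2 = 22.5 kHz, appears at 16.5 kHz.
118.5 kHz mod fs = 28.5 kHz.
28.5 kHz > fs/2 = 22.5 kHz, folds to fs − 28.5 kHz = 16.5 kHz.
13.5 kHz ≤ fs/2 = 22.5 kHz, passes unchanged.
106.5 kHz and 118.5 kHz both map to 16.5 kHz.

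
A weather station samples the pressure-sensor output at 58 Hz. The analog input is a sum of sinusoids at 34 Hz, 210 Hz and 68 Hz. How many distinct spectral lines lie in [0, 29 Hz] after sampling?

3

fs/2 = 29 Hz.
34 Hz > fs/2 = 29 Hz, folds to fs − 34 Hz = 24 Hz.
210 Hz mod fs = 36 Hz.
36 Hz > fs/2 = 29 Hz, folds to fs − 36 Hz = 22 Hz.
68 Hz mod fs = 10 Hz.
10 Hz ≤ fs/2 = 29 Hz, appears at 10 Hz.
Distinct values: {10 Hz, 22 Hz, 24 Hz} → 3.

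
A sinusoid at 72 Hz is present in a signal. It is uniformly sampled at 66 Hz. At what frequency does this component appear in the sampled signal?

72 Hz mod fs = 6 Hz.
6 Hz ≤ fs/2 = 33 Hz, appears at 6 Hz.

6 Hz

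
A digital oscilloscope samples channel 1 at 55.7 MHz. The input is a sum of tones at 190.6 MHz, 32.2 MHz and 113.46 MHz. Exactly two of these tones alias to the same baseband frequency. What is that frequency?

fs/2 = 27.85 MHz.
190.6 MHz mod fs = 23.5 MHz.
23.5 MHz ≤ fs/2 = 27.85 MHz, appears at 23.5 MHz.
32.2 MHz > fs/2 = 27.85 MHz, folds to fs − 32.2 MHz = 23.5 MHz.
113.46 MHz mod fs = 2.06 MHz.
2.06 MHz ≤ fs/2 = 27.85 MHz, appears at 2.06 MHz.
32.2 MHz and 190.6 MHz both map to 23.5 MHz.

23.5 MHz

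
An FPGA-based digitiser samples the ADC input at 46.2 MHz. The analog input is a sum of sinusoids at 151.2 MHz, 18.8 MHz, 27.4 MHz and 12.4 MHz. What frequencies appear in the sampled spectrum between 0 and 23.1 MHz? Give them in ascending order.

fs/2 = 23.1 MHz.
151.2 MHz mod fs = 12.6 MHz.
12.6 MHz ≤ fs/2 = 23.1 MHz, appears at 12.6 MHz.
18.8 MHz ≤ fs/2 = 23.1 MHz, passes unchanged.
27.4 MHz > fs/2 = 23.1 MHz, folds to fs − 27.4 MHz = 18.8 MHz.
12.4 MHz ≤ fs/2 = 23.1 MHz, passes unchanged.
Distinct values: {12.4 MHz, 12.6 MHz, 18.8 MHz}.

12.4 MHz, 12.6 MHz, 18.8 MHz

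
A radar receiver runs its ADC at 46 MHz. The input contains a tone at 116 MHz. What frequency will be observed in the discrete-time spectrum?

22 MHz

116 MHz mod fs = 24 MHz.
24 MHz > fs/2 = 23 MHz, folds to fs − 24 MHz = 22 MHz.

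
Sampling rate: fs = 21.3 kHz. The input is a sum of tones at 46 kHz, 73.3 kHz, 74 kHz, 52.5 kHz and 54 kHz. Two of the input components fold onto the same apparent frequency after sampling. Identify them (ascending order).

fs/2 = 10.65 kHz.
46 kHz mod fs = 3.4 kHz.
3.4 kHz ≤ fs/2 = 10.65 kHz, appears at 3.4 kHz.
73.3 kHz mod fs = 9.4 kHz.
9.4 kHz ≤ fs/2 = 10.65 kHz, appears at 9.4 kHz.
74 kHz mod fs = 10.1 kHz.
10.1 kHz ≤ fs/2 = 10.65 kHz, appears at 10.1 kHz.
52.5 kHz mod fs = 9.9 kHz.
9.9 kHz ≤ fs/2 = 10.65 kHz, appears at 9.9 kHz.
54 kHz mod fs = 11.4 kHz.
11.4 kHz > fs/2 = 10.65 kHz, folds to fs − 11.4 kHz = 9.9 kHz.
52.5 kHz and 54 kHz both map to 9.9 kHz.

52.5 kHz, 54 kHz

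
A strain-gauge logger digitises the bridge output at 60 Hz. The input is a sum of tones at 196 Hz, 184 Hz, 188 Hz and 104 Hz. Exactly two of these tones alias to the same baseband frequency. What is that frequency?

16 Hz

fs/2 = 30 Hz.
196 Hz mod fs = 16 Hz.
16 Hz ≤ fs/2 = 30 Hz, appears at 16 Hz.
184 Hz mod fs = 4 Hz.
4 Hz ≤ fs/2 = 30 Hz, appears at 4 Hz.
188 Hz mod fs = 8 Hz.
8 Hz ≤ fs/2 = 30 Hz, appears at 8 Hz.
104 Hz mod fs = 44 Hz.
44 Hz > fs/2 = 30 Hz, folds to fs − 44 Hz = 16 Hz.
104 Hz and 196 Hz both map to 16 Hz.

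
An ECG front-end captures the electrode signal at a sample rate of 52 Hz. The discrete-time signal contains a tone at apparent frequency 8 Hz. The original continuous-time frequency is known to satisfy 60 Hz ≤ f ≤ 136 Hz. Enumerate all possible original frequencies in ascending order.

60 Hz, 96 Hz, 112 Hz

Frequencies that alias to 8 Hz are k·fs ± 8 Hz for integer k ≥ 0.
k=0: 8 Hz.
k=1: 44 Hz, 60 Hz.
k=2: 96 Hz, 112 Hz.
k=3: 148 Hz, 164 Hz.
Within [60 Hz, 136 Hz]: 60 Hz, 96 Hz, 112 Hz.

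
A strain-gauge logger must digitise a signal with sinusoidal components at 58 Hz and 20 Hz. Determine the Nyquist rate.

116 Hz

Highest-frequency component: 58 Hz.
Nyquist rate = 2 × 58 Hz = 116 Hz.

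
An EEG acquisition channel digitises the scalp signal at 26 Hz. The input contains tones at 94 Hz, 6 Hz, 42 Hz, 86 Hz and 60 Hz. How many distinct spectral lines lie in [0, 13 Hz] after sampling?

3

fs/2 = 13 Hz.
94 Hz mod fs = 16 Hz.
16 Hz > fs/2 = 13 Hz, folds to fs − 16 Hz = 10 Hz.
6 Hz ≤ fs/2 = 13 Hz, passes unchanged.
42 Hz mod fs = 16 Hz.
16 Hz > fs/2 = 13 Hz, folds to fs − 16 Hz = 10 Hz.
86 Hz mod fs = 8 Hz.
8 Hz ≤ fs/2 = 13 Hz, appears at 8 Hz.
60 Hz mod fs = 8 Hz.
8 Hz ≤ fs/2 = 13 Hz, appears at 8 Hz.
Distinct values: {6 Hz, 8 Hz, 10 Hz} → 3.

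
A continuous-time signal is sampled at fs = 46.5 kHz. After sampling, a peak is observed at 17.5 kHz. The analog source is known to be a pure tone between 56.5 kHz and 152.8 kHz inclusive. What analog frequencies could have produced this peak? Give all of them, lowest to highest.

64 kHz, 75.5 kHz, 110.5 kHz, 122 kHz

Frequencies that alias to 17.5 kHz are k·fs ± 17.5 kHz for integer k ≥ 0.
k=0: 17.5 kHz.
k=1: 29 kHz, 64 kHz.
k=2: 75.5 kHz, 110.5 kHz.
k=3: 122 kHz, 157 kHz.
k=4: 168.5 kHz, 203.5 kHz.
Within [56.5 kHz, 152.8 kHz]: 64 kHz, 75.5 kHz, 110.5 kHz, 122 kHz.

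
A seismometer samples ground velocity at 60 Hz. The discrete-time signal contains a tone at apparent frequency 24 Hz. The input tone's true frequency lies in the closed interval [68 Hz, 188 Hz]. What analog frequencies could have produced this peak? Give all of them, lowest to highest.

Frequencies that alias to 24 Hz are k·fs ± 24 Hz for integer k ≥ 0.
k=0: 24 Hz.
k=1: 36 Hz, 84 Hz.
k=2: 96 Hz, 144 Hz.
k=3: 156 Hz, 204 Hz.
k=4: 216 Hz, 264 Hz.
Within [68 Hz, 188 Hz]: 84 Hz, 96 Hz, 144 Hz, 156 Hz.

84 Hz, 96 Hz, 144 Hz, 156 Hz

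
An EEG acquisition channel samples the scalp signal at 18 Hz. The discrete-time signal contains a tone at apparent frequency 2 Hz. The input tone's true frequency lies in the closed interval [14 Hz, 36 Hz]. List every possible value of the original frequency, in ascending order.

16 Hz, 20 Hz, 34 Hz

Frequencies that alias to 2 Hz are k·fs ± 2 Hz for integer k ≥ 0.
k=0: 2 Hz.
k=1: 16 Hz, 20 Hz.
k=2: 34 Hz, 38 Hz.
k=3: 52 Hz, 56 Hz.
Within [14 Hz, 36 Hz]: 16 Hz, 20 Hz, 34 Hz.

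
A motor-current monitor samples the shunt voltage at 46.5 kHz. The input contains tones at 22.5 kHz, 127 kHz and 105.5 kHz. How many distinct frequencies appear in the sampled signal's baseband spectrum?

2

fs/2 = 23.25 kHz.
22.5 kHz ≤ fs/2 = 23.25 kHz, passes unchanged.
127 kHz mod fs = 34 kHz.
34 kHz > fs/2 = 23.25 kHz, folds to fs − 34 kHz = 12.5 kHz.
105.5 kHz mod fs = 12.5 kHz.
12.5 kHz ≤ fs/2 = 23.25 kHz, appears at 12.5 kHz.
Distinct values: {12.5 kHz, 22.5 kHz} → 2.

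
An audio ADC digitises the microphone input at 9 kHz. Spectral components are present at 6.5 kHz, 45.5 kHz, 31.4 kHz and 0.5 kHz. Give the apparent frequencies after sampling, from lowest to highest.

0.5 kHz, 2.5 kHz, 4.4 kHz

fs/2 = 4.5 kHz.
6.5 kHz > fs/2 = 4.5 kHz, folds to fs − 6.5 kHz = 2.5 kHz.
45.5 kHz mod fs = 0.5 kHz.
0.5 kHz ≤ fs/2 = 4.5 kHz, appears at 0.5 kHz.
31.4 kHz mod fs = 4.4 kHz.
4.4 kHz ≤ fs/2 = 4.5 kHz, appears at 4.4 kHz.
0.5 kHz ≤ fs/2 = 4.5 kHz, passes unchanged.
Distinct values: {0.5 kHz, 2.5 kHz, 4.4 kHz}.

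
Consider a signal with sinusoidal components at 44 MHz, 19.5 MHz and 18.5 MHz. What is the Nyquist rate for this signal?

Highest-frequency component: 44 MHz.
Nyquist rate = 2 × 44 MHz = 88 MHz.

88 MHz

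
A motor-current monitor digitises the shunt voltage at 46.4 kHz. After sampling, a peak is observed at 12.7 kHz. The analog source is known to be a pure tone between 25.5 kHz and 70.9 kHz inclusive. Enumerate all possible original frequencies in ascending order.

33.7 kHz, 59.1 kHz

Frequencies that alias to 12.7 kHz are k·fs ± 12.7 kHz for integer k ≥ 0.
k=0: 12.7 kHz.
k=1: 33.7 kHz, 59.1 kHz.
k=2: 80.1 kHz, 105.5 kHz.
Within [25.5 kHz, 70.9 kHz]: 33.7 kHz, 59.1 kHz.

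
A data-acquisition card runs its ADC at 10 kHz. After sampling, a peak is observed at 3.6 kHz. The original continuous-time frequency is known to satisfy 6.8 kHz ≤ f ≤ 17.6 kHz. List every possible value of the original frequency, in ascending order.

13.6 kHz, 16.4 kHz

Frequencies that alias to 3.6 kHz are k·fs ± 3.6 kHz for integer k ≥ 0.
k=0: 3.6 kHz.
k=1: 6.4 kHz, 13.6 kHz.
k=2: 16.4 kHz, 23.6 kHz.
k=3: 26.4 kHz, 33.6 kHz.
Within [6.8 kHz, 17.6 kHz]: 13.6 kHz, 16.4 kHz.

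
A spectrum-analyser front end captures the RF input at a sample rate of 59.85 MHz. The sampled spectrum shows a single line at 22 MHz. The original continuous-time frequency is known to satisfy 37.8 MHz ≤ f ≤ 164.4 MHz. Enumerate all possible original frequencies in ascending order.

37.85 MHz, 81.85 MHz, 97.7 MHz, 141.7 MHz, 157.55 MHz

Frequencies that alias to 22 MHz are k·fs ± 22 MHz for integer k ≥ 0.
k=0: 22 MHz.
k=1: 37.85 MHz, 81.85 MHz.
k=2: 97.7 MHz, 141.7 MHz.
k=3: 157.55 MHz, 201.55 MHz.
k=4: 217.4 MHz, 261.4 MHz.
Within [37.8 MHz, 164.4 MHz]: 37.85 MHz, 81.85 MHz, 97.7 MHz, 141.7 MHz, 157.55 MHz.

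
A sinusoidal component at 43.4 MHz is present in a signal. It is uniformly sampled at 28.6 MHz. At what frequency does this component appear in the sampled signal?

43.4 MHz mod fs = 14.8 MHz.
14.8 MHz > fs/2 = 14.3 MHz, folds to fs − 14.8 MHz = 13.8 MHz.

13.8 MHz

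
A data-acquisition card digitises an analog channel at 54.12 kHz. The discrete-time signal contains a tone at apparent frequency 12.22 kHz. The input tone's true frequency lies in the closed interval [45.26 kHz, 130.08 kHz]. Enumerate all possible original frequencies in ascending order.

66.34 kHz, 96.02 kHz, 120.46 kHz

Frequencies that alias to 12.22 kHz are k·fs ± 12.22 kHz for integer k ≥ 0.
k=0: 12.22 kHz.
k=1: 41.9 kHz, 66.34 kHz.
k=2: 96.02 kHz, 120.46 kHz.
k=3: 150.14 kHz, 174.58 kHz.
Within [45.26 kHz, 130.08 kHz]: 66.34 kHz, 96.02 kHz, 120.46 kHz.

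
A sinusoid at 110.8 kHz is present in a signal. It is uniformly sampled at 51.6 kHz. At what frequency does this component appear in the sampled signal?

7.6 kHz

110.8 kHz mod fs = 7.6 kHz.
7.6 kHz ≤ fs/2 = 25.8 kHz, appears at 7.6 kHz.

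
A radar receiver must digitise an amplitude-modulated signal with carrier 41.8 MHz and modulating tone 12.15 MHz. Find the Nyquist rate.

AM sidebands sit at fc ± fm = 29.65 MHz and 53.95 MHz.
Highest-frequency component: 53.95 MHz.
Nyquist rate = 2 × 53.95 MHz = 107.9 MHz.

107.9 MHz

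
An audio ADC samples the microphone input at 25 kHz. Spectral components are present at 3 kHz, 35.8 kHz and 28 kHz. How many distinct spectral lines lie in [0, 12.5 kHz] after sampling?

fs/2 = 12.5 kHz.
3 kHz ≤ fs/2 = 12.5 kHz, passes unchanged.
35.8 kHz mod fs = 10.8 kHz.
10.8 kHz ≤ fs/2 = 12.5 kHz, appears at 10.8 kHz.
28 kHz mod fs = 3 kHz.
3 kHz ≤ fs/2 = 12.5 kHz, appears at 3 kHz.
Distinct values: {3 kHz, 10.8 kHz} → 2.

2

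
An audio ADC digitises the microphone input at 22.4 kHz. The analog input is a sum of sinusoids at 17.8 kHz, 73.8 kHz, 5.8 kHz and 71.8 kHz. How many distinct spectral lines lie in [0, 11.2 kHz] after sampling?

fs/2 = 11.2 kHz.
17.8 kHz > fs/2 = 11.2 kHz, folds to fs − 17.8 kHz = 4.6 kHz.
73.8 kHz mod fs = 6.6 kHz.
6.6 kHz ≤ fs/2 = 11.2 kHz, appears at 6.6 kHz.
5.8 kHz ≤ fs/2 = 11.2 kHz, passes unchanged.
71.8 kHz mod fs = 4.6 kHz.
4.6 kHz ≤ fs/2 = 11.2 kHz, appears at 4.6 kHz.
Distinct values: {4.6 kHz, 5.8 kHz, 6.6 kHz} → 3.

3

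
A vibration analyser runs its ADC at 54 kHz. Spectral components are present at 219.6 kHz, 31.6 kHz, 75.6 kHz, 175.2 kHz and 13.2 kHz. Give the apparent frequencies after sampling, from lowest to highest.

3.6 kHz, 13.2 kHz, 21.6 kHz, 22.4 kHz

fs/2 = 27 kHz.
219.6 kHz mod fs = 3.6 kHz.
3.6 kHz ≤ fs/2 = 27 kHz, appears at 3.6 kHz.
31.6 kHz > fs/2 = 27 kHz, folds to fs − 31.6 kHz = 22.4 kHz.
75.6 kHz mod fs = 21.6 kHz.
21.6 kHz ≤ fs/2 = 27 kHz, appears at 21.6 kHz.
175.2 kHz mod fs = 13.2 kHz.
13.2 kHz ≤ fs/2 = 27 kHz, appears at 13.2 kHz.
13.2 kHz ≤ fs/2 = 27 kHz, passes unchanged.
Distinct values: {3.6 kHz, 13.2 kHz, 21.6 kHz, 22.4 kHz}.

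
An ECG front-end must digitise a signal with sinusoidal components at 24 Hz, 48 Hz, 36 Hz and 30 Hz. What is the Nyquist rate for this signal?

Highest-frequency component: 48 Hz.
Nyquist rate = 2 × 48 Hz = 96 Hz.

96 Hz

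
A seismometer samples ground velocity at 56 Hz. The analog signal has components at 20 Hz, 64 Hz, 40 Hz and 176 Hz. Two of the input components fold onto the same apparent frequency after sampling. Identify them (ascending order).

64 Hz, 176 Hz

fs/2 = 28 Hz.
20 Hz ≤ fs/2 = 28 Hz, passes unchanged.
64 Hz mod fs = 8 Hz.
8 Hz ≤ fs/2 = 28 Hz, appears at 8 Hz.
40 Hz > fs/2 = 28 Hz, folds to fs − 40 Hz = 16 Hz.
176 Hz mod fs = 8 Hz.
8 Hz ≤ fs/2 = 28 Hz, appears at 8 Hz.
64 Hz and 176 Hz both map to 8 Hz.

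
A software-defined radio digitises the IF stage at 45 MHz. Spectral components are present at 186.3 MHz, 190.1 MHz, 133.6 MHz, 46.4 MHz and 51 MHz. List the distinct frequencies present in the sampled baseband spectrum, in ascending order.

1.4 MHz, 6 MHz, 6.3 MHz, 10.1 MHz

fs/2 = 22.5 MHz.
186.3 MHz mod fs = 6.3 MHz.
6.3 MHz ≤ fs/2 = 22.5 MHz, appears at 6.3 MHz.
190.1 MHz mod fs = 10.1 MHz.
10.1 MHz ≤ fs/2 = 22.5 MHz, appears at 10.1 MHz.
133.6 MHz mod fs = 43.6 MHz.
43.6 MHz > fs/2 = 22.5 MHz, folds to fs − 43.6 MHz = 1.4 MHz.
46.4 MHz mod fs = 1.4 MHz.
1.4 MHz ≤ fs/2 = 22.5 MHz, appears at 1.4 MHz.
51 MHz mod fs = 6 MHz.
6 MHz ≤ fs/2 = 22.5 MHz, appears at 6 MHz.
Distinct values: {1.4 MHz, 6 MHz, 6.3 MHz, 10.1 MHz}.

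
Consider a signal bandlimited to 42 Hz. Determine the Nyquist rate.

84 Hz

Nyquist rate = 2 × 42 Hz = 84 Hz.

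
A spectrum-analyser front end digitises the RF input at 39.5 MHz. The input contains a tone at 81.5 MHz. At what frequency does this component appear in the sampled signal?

81.5 MHz mod fs = 2.5 MHz.
2.5 MHz ≤ fs/2 = 19.75 MHz, appears at 2.5 MHz.

2.5 MHz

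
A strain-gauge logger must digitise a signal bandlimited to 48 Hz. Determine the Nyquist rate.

Nyquist rate = 2 × 48 Hz = 96 Hz.

96 Hz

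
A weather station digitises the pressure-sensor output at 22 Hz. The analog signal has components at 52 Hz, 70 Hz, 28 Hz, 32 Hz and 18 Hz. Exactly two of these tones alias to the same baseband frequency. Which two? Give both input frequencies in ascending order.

fs/2 = 11 Hz.
52 Hz mod fs = 8 Hz.
8 Hz ≤ fs/2 = 11 Hz, appears at 8 Hz.
70 Hz mod fs = 4 Hz.
4 Hz ≤ fs/2 = 11 Hz, appears at 4 Hz.
28 Hz mod fs = 6 Hz.
6 Hz ≤ fs/2 = 11 Hz, appears at 6 Hz.
32 Hz mod fs = 10 Hz.
10 Hz ≤ fs/2 = 11 Hz, appears at 10 Hz.
18 Hz > fs/2 = 11 Hz, folds to fs − 18 Hz = 4 Hz.
18 Hz and 70 Hz both map to 4 Hz.

18 Hz, 70 Hz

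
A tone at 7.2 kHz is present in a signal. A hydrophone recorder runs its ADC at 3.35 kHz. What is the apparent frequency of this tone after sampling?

0.5 kHz

7.2 kHz mod fs = 0.5 kHz.
0.5 kHz ≤ fs/2 = 1.675 kHz, appears at 0.5 kHz.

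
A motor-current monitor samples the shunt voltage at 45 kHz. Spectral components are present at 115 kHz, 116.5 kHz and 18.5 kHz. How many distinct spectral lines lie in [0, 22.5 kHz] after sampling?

fs/2 = 22.5 kHz.
115 kHz mod fs = 25 kHz.
25 kHz > fs/2 = 22.5 kHz, folds to fs − 25 kHz = 20 kHz.
116.5 kHz mod fs = 26.5 kHz.
26.5 kHz > fs/2 = 22.5 kHz, folds to fs − 26.5 kHz = 18.5 kHz.
18.5 kHz ≤ fs/2 = 22.5 kHz, passes unchanged.
Distinct values: {18.5 kHz, 20 kHz} → 2.

2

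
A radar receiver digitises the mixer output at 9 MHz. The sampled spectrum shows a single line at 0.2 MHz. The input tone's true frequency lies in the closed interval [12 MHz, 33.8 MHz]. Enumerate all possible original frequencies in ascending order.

Frequencies that alias to 0.2 MHz are k·fs ± 0.2 MHz for integer k ≥ 0.
k=0: 0.2 MHz.
k=1: 8.8 MHz, 9.2 MHz.
k=2: 17.8 MHz, 18.2 MHz.
k=3: 26.8 MHz, 27.2 MHz.
k=4: 35.8 MHz, 36.2 MHz.
Within [12 MHz, 33.8 MHz]: 17.8 MHz, 18.2 MHz, 26.8 MHz, 27.2 MHz.

17.8 MHz, 18.2 MHz, 26.8 MHz, 27.2 MHz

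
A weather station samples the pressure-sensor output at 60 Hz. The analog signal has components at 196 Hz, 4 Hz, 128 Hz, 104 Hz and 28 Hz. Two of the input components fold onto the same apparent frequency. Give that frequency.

fs/2 = 30 Hz.
196 Hz mod fs = 16 Hz.
16 Hz ≤ fs/2 = 30 Hz, appears at 16 Hz.
4 Hz ≤ fs/2 = 30 Hz, passes unchanged.
128 Hz mod fs = 8 Hz.
8 Hz ≤ fs/2 = 30 Hz, appears at 8 Hz.
104 Hz mod fs = 44 Hz.
44 Hz > fs/2 = 30 Hz, folds to fs − 44 Hz = 16 Hz.
28 Hz ≤ fs/2 = 30 Hz, passes unchanged.
104 Hz and 196 Hz both map to 16 Hz.

16 Hz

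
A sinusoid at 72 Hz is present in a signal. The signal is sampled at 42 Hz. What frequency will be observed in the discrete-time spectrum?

72 Hz mod fs = 30 Hz.
30 Hz > fs/2 = 21 Hz, folds to fs − 30 Hz = 12 Hz.

12 Hz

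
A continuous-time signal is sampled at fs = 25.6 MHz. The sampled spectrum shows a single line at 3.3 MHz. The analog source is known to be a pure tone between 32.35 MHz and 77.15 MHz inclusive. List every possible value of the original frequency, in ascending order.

Frequencies that alias to 3.3 MHz are k·fs ± 3.3 MHz for integer k ≥ 0.
k=0: 3.3 MHz.
k=1: 22.3 MHz, 28.9 MHz.
k=2: 47.9 MHz, 54.5 MHz.
k=3: 73.5 MHz, 80.1 MHz.
k=4: 99.1 MHz, 105.7 MHz.
Within [32.35 MHz, 77.15 MHz]: 47.9 MHz, 54.5 MHz, 73.5 MHz.

47.9 MHz, 54.5 MHz, 73.5 MHz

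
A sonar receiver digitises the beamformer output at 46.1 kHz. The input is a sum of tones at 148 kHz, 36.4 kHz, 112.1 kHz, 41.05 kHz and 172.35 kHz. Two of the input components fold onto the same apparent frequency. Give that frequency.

9.7 kHz

fs/2 = 23.05 kHz.
148 kHz mod fs = 9.7 kHz.
9.7 kHz ≤ fs/2 = 23.05 kHz, appears at 9.7 kHz.
36.4 kHz > fs/2 = 23.05 kHz, folds to fs − 36.4 kHz = 9.7 kHz.
112.1 kHz mod fs = 19.9 kHz.
19.9 kHz ≤ fs/2 = 23.05 kHz, appears at 19.9 kHz.
41.05 kHz > fs/2 = 23.05 kHz, folds to fs − 41.05 kHz = 5.05 kHz.
172.35 kHz mod fs = 34.05 kHz.
34.05 kHz > fs/2 = 23.05 kHz, folds to fs − 34.05 kHz = 12.05 kHz.
36.4 kHz and 148 kHz both map to 9.7 kHz.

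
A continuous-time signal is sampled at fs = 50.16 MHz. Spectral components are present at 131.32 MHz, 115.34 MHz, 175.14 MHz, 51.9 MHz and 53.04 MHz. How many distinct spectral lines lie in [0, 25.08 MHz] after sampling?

5

fs/2 = 25.08 MHz.
131.32 MHz mod fs = 31 MHz.
31 MHz > fs/2 = 25.08 MHz, folds to fs − 31 MHz = 19.16 MHz.
115.34 MHz mod fs = 15.02 MHz.
15.02 MHz ≤ fs/2 = 25.08 MHz, appears at 15.02 MHz.
175.14 MHz mod fs = 24.66 MHz.
24.66 MHz ≤ fs/2 = 25.08 MHz, appears at 24.66 MHz.
51.9 MHz mod fs = 1.74 MHz.
1.74 MHz ≤ fs/2 = 25.08 MHz, appears at 1.74 MHz.
53.04 MHz mod fs = 2.88 MHz.
2.88 MHz ≤ fs/2 = 25.08 MHz, appears at 2.88 MHz.
Distinct values: {1.74 MHz, 2.88 MHz, 15.02 MHz, 19.16 MHz, 24.66 MHz} → 5.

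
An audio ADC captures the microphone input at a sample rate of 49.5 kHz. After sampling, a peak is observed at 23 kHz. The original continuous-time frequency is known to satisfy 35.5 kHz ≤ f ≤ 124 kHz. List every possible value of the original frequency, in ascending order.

72.5 kHz, 76 kHz, 122 kHz

Frequencies that alias to 23 kHz are k·fs ± 23 kHz for integer k ≥ 0.
k=0: 23 kHz.
k=1: 26.5 kHz, 72.5 kHz.
k=2: 76 kHz, 122 kHz.
k=3: 125.5 kHz, 171.5 kHz.
Within [35.5 kHz, 124 kHz]: 72.5 kHz, 76 kHz, 122 kHz.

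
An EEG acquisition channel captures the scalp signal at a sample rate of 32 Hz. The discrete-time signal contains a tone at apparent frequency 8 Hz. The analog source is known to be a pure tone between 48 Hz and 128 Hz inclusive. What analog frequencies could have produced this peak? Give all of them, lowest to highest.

Frequencies that alias to 8 Hz are k·fs ± 8 Hz for integer k ≥ 0.
k=0: 8 Hz.
k=1: 24 Hz, 40 Hz.
k=2: 56 Hz, 72 Hz.
k=3: 88 Hz, 104 Hz.
k=4: 120 Hz, 136 Hz.
k=5: 152 Hz, 168 Hz.
Within [48 Hz, 128 Hz]: 56 Hz, 72 Hz, 88 Hz, 104 Hz, 120 Hz.

56 Hz, 72 Hz, 88 Hz, 104 Hz, 120 Hz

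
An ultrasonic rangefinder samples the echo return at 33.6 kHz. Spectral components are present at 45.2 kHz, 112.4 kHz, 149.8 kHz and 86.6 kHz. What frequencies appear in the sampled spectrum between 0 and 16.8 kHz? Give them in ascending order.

11.6 kHz, 14.2 kHz, 15.4 kHz

fs/2 = 16.8 kHz.
45.2 kHz mod fs = 11.6 kHz.
11.6 kHz ≤ fs/2 = 16.8 kHz, appears at 11.6 kHz.
112.4 kHz mod fs = 11.6 kHz.
11.6 kHz ≤ fs/2 = 16.8 kHz, appears at 11.6 kHz.
149.8 kHz mod fs = 15.4 kHz.
15.4 kHz ≤ fs/2 = 16.8 kHz, appears at 15.4 kHz.
86.6 kHz mod fs = 19.4 kHz.
19.4 kHz > fs/2 = 16.8 kHz, folds to fs − 19.4 kHz = 14.2 kHz.
Distinct values: {11.6 kHz, 14.2 kHz, 15.4 kHz}.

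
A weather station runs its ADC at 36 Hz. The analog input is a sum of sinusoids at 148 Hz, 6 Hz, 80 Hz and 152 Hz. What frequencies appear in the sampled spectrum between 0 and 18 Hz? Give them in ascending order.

fs/2 = 18 Hz.
148 Hz mod fs = 4 Hz.
4 Hz ≤ fs/2 = 18 Hz, appears at 4 Hz.
6 Hz ≤ fs/2 = 18 Hz, passes unchanged.
80 Hz mod fs = 8 Hz.
8 Hz ≤ fs/2 = 18 Hz, appears at 8 Hz.
152 Hz mod fs = 8 Hz.
8 Hz ≤ fs/2 = 18 Hz, appears at 8 Hz.
Distinct values: {4 Hz, 6 Hz, 8 Hz}.

4 Hz, 6 Hz, 8 Hz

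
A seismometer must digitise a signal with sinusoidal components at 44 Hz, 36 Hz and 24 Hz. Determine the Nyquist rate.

88 Hz

Highest-frequency component: 44 Hz.
Nyquist rate = 2 × 44 Hz = 88 Hz.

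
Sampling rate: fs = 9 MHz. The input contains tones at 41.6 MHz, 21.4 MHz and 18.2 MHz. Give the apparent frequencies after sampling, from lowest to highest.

fs/2 = 4.5 MHz.
41.6 MHz mod fs = 5.6 MHz.
5.6 MHz > fs/2 = 4.5 MHz, folds to fs − 5.6 MHz = 3.4 MHz.
21.4 MHz mod fs = 3.4 MHz.
3.4 MHz ≤ fs/2 = 4.5 MHz, appears at 3.4 MHz.
18.2 MHz mod fs = 0.2 MHz.
0.2 MHz ≤ fs/2 = 4.5 MHz, appears at 0.2 MHz.
Distinct values: {0.2 MHz, 3.4 MHz}.

0.2 MHz, 3.4 MHz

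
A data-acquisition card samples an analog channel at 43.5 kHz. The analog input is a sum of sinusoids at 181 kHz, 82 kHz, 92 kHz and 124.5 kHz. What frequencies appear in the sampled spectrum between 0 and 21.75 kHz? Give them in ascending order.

5 kHz, 6 kHz, 7 kHz

fs/2 = 21.75 kHz.
181 kHz mod fs = 7 kHz.
7 kHz ≤ fs/2 = 21.75 kHz, appears at 7 kHz.
82 kHz mod fs = 38.5 kHz.
38.5 kHz > fs/2 = 21.75 kHz, folds to fs − 38.5 kHz = 5 kHz.
92 kHz mod fs = 5 kHz.
5 kHz ≤ fs/2 = 21.75 kHz, appears at 5 kHz.
124.5 kHz mod fs = 37.5 kHz.
37.5 kHz > fs/2 = 21.75 kHz, folds to fs − 37.5 kHz = 6 kHz.
Distinct values: {5 kHz, 6 kHz, 7 kHz}.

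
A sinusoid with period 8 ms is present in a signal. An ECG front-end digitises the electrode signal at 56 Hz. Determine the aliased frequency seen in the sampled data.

13 Hz

T = 8 ms → f = 1/T = 125 Hz.
125 Hz mod fs = 13 Hz.
13 Hz ≤ fs/2 = 28 Hz, appears at 13 Hz.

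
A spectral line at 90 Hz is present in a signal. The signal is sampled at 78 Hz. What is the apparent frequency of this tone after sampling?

90 Hz mod fs = 12 Hz.
12 Hz ≤ fs/2 = 39 Hz, appears at 12 Hz.

12 Hz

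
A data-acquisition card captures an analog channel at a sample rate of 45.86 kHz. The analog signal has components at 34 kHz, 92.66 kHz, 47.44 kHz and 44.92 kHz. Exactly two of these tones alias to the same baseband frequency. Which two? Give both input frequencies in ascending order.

fs/2 = 22.93 kHz.
34 kHz > fs/2 = 22.93 kHz, folds to fs − 34 kHz = 11.86 kHz.
92.66 kHz mod fs = 0.94 kHz.
0.94 kHz ≤ fs/2 = 22.93 kHz, appears at 0.94 kHz.
47.44 kHz mod fs = 1.58 kHz.
1.58 kHz ≤ fs/2 = 22.93 kHz, appears at 1.58 kHz.
44.92 kHz > fs/2 = 22.93 kHz, folds to fs − 44.92 kHz = 0.94 kHz.
44.92 kHz and 92.66 kHz both map to 0.94 kHz.

44.92 kHz, 92.66 kHz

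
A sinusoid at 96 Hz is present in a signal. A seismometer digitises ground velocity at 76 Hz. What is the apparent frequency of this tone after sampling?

20 Hz

96 Hz mod fs = 20 Hz.
20 Hz ≤ fs/2 = 38 Hz, appears at 20 Hz.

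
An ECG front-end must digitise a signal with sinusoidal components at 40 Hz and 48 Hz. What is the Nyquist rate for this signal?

Highest-frequency component: 48 Hz.
Nyquist rate = 2 × 48 Hz = 96 Hz.

96 Hz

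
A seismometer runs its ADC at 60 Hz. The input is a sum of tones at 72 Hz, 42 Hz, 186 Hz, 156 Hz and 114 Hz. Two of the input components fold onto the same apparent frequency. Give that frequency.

6 Hz

fs/2 = 30 Hz.
72 Hz mod fs = 12 Hz.
12 Hz ≤ fs/2 = 30 Hz, appears at 12 Hz.
42 Hz > fs/2 = 30 Hz, folds to fs − 42 Hz = 18 Hz.
186 Hz mod fs = 6 Hz.
6 Hz ≤ fs/2 = 30 Hz, appears at 6 Hz.
156 Hz mod fs = 36 Hz.
36 Hz > fs/2 = 30 Hz, folds to fs − 36 Hz = 24 Hz.
114 Hz mod fs = 54 Hz.
54 Hz > fs/2 = 30 Hz, folds to fs − 54 Hz = 6 Hz.
114 Hz and 186 Hz both map to 6 Hz.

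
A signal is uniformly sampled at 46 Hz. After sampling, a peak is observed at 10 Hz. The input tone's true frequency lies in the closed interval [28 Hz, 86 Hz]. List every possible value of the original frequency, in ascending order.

36 Hz, 56 Hz, 82 Hz

Frequencies that alias to 10 Hz are k·fs ± 10 Hz for integer k ≥ 0.
k=0: 10 Hz.
k=1: 36 Hz, 56 Hz.
k=2: 82 Hz, 102 Hz.
k=3: 128 Hz, 148 Hz.
Within [28 Hz, 86 Hz]: 36 Hz, 56 Hz, 82 Hz.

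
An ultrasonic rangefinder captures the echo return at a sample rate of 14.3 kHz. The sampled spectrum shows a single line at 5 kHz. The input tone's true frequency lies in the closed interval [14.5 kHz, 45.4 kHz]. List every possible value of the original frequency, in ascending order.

19.3 kHz, 23.6 kHz, 33.6 kHz, 37.9 kHz

Frequencies that alias to 5 kHz are k·fs ± 5 kHz for integer k ≥ 0.
k=0: 5 kHz.
k=1: 9.3 kHz, 19.3 kHz.
k=2: 23.6 kHz, 33.6 kHz.
k=3: 37.9 kHz, 47.9 kHz.
k=4: 52.2 kHz, 62.2 kHz.
Within [14.5 kHz, 45.4 kHz]: 19.3 kHz, 23.6 kHz, 33.6 kHz, 37.9 kHz.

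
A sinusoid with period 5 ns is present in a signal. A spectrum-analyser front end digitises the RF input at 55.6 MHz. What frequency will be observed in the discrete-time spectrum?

22.4 MHz

T = 5 ns → f = 1/T = 200 MHz.
200 MHz mod fs = 33.2 MHz.
33.2 MHz > fs/2 = 27.8 MHz, folds to fs − 33.2 MHz = 22.4 MHz.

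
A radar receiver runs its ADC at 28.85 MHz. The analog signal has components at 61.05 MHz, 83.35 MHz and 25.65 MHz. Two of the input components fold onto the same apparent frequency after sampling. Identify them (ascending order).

25.65 MHz, 83.35 MHz

fs/2 = 14.425 MHz.
61.05 MHz mod fs = 3.35 MHz.
3.35 MHz ≤ fs/2 = 14.425 MHz, appears at 3.35 MHz.
83.35 MHz mod fs = 25.65 MHz.
25.65 MHz > fs/2 = 14.425 MHz, folds to fs − 25.65 MHz = 3.2 MHz.
25.65 MHz > fs/2 = 14.425 MHz, folds to fs − 25.65 MHz = 3.2 MHz.
25.65 MHz and 83.35 MHz both map to 3.2 MHz.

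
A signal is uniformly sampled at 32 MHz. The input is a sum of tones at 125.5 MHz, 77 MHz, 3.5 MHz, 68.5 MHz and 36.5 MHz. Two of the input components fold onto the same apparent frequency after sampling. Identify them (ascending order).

36.5 MHz, 68.5 MHz

fs/2 = 16 MHz.
125.5 MHz mod fs = 29.5 MHz.
29.5 MHz > fs/2 = 16 MHz, folds to fs − 29.5 MHz = 2.5 MHz.
77 MHz mod fs = 13 MHz.
13 MHz ≤ fs/2 = 16 MHz, appears at 13 MHz.
3.5 MHz ≤ fs/2 = 16 MHz, passes unchanged.
68.5 MHz mod fs = 4.5 MHz.
4.5 MHz ≤ fs/2 = 16 MHz, appears at 4.5 MHz.
36.5 MHz mod fs = 4.5 MHz.
4.5 MHz ≤ fs/2 = 16 MHz, appears at 4.5 MHz.
36.5 MHz and 68.5 MHz both map to 4.5 MHz.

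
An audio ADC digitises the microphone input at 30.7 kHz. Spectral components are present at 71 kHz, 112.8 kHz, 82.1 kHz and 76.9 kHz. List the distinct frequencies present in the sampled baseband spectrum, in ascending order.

9.6 kHz, 10 kHz, 15.2 kHz

fs/2 = 15.35 kHz.
71 kHz mod fs = 9.6 kHz.
9.6 kHz ≤ fs/2 = 15.35 kHz, appears at 9.6 kHz.
112.8 kHz mod fs = 20.7 kHz.
20.7 kHz > fs/2 = 15.35 kHz, folds to fs − 20.7 kHz = 10 kHz.
82.1 kHz mod fs = 20.7 kHz.
20.7 kHz > fs/2 = 15.35 kHz, folds to fs − 20.7 kHz = 10 kHz.
76.9 kHz mod fs = 15.5 kHz.
15.5 kHz > fs/2 = 15.35 kHz, folds to fs − 15.5 kHz = 15.2 kHz.
Distinct values: {9.6 kHz, 10 kHz, 15.2 kHz}.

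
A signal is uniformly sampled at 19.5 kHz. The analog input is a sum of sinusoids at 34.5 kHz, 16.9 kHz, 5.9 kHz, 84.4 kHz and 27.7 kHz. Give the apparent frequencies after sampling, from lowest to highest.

fs/2 = 9.75 kHz.
34.5 kHz mod fs = 15 kHz.
15 kHz > fs/2 = 9.75 kHz, folds to fs − 15 kHz = 4.5 kHz.
16.9 kHz > fs/2 = 9.75 kHz, folds to fs − 16.9 kHz = 2.6 kHz.
5.9 kHz ≤ fs/2 = 9.75 kHz, passes unchanged.
84.4 kHz mod fs = 6.4 kHz.
6.4 kHz ≤ fs/2 = 9.75 kHz, appears at 6.4 kHz.
27.7 kHz mod fs = 8.2 kHz.
8.2 kHz ≤ fs/2 = 9.75 kHz, appears at 8.2 kHz.
Distinct values: {2.6 kHz, 4.5 kHz, 5.9 kHz, 6.4 kHz, 8.2 kHz}.

2.6 kHz, 4.5 kHz, 5.9 kHz, 6.4 kHz, 8.2 kHz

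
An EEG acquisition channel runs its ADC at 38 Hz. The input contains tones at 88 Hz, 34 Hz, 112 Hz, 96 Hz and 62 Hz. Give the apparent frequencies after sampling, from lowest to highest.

2 Hz, 4 Hz, 12 Hz, 14 Hz, 18 Hz

fs/2 = 19 Hz.
88 Hz mod fs = 12 Hz.
12 Hz ≤ fs/2 = 19 Hz, appears at 12 Hz.
34 Hz > fs/2 = 19 Hz, folds to fs − 34 Hz = 4 Hz.
112 Hz mod fs = 36 Hz.
36 Hz > fs/2 = 19 Hz, folds to fs − 36 Hz = 2 Hz.
96 Hz mod fs = 20 Hz.
20 Hz > fs/2 = 19 Hz, folds to fs − 20 Hz = 18 Hz.
62 Hz mod fs = 24 Hz.
24 Hz > fs/2 = 19 Hz, folds to fs − 24 Hz = 14 Hz.
Distinct values: {2 Hz, 4 Hz, 12 Hz, 14 Hz, 18 Hz}.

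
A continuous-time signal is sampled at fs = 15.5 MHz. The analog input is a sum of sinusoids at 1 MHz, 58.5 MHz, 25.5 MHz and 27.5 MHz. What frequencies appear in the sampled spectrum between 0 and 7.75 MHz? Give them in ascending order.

fs/2 = 7.75 MHz.
1 MHz ≤ fs/2 = 7.75 MHz, passes unchanged.
58.5 MHz mod fs = 12 MHz.
12 MHz > fs/2 = 7.75 MHz, folds to fs − 12 MHz = 3.5 MHz.
25.5 MHz mod fs = 10 MHz.
10 MHz > fs/2 = 7.75 MHz, folds to fs − 10 MHz = 5.5 MHz.
27.5 MHz mod fs = 12 MHz.
12 MHz > fs/2 = 7.75 MHz, folds to fs − 12 MHz = 3.5 MHz.
Distinct values: {1 MHz, 3.5 MHz, 5.5 MHz}.

1 MHz, 3.5 MHz, 5.5 MHz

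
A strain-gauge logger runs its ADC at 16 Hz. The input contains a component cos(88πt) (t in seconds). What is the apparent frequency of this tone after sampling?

4 Hz

ω = 88π rad/s → f = ω/(2π) = 44 Hz.
44 Hz mod fs = 12 Hz.
12 Hz > fs/2 = 8 Hz, folds to fs − 12 Hz = 4 Hz.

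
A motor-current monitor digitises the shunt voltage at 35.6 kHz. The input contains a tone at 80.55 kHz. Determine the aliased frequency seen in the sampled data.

9.35 kHz

80.55 kHz mod fs = 9.35 kHz.
9.35 kHz ≤ fs/2 = 17.8 kHz, appears at 9.35 kHz.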